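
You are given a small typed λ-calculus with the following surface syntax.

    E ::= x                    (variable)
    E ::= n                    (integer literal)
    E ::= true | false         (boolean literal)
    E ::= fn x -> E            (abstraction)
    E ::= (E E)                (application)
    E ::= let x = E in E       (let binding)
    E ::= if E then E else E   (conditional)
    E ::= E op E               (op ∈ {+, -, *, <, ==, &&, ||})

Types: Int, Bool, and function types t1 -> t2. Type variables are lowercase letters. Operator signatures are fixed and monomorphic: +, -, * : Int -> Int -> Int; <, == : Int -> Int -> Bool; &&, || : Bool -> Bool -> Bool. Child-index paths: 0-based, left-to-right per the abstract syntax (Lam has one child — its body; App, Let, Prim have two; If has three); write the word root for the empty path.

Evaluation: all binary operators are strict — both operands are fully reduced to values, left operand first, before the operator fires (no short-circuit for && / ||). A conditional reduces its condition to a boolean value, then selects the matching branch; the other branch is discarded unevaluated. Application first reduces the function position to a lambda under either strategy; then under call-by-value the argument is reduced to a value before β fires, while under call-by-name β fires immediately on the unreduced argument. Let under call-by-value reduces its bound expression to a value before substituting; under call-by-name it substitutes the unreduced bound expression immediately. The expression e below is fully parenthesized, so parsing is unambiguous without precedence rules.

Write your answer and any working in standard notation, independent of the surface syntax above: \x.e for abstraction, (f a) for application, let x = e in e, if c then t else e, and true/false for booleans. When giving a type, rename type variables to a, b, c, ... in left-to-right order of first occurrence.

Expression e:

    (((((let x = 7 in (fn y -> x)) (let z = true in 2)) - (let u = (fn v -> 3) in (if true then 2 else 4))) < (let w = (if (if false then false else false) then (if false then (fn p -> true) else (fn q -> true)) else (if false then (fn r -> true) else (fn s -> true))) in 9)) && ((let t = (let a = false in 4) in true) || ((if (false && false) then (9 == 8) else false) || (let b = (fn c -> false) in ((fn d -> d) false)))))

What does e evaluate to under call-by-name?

Trace:
step 0: (((((let x = 7 in (\y.x)) (let z = true in 2)) - (let u = (\v.3) in (if true then 2 else 4))) < (let w = (if (if false then false else false) then (if false then (\p.true) else (\q.true)) else (if false then (\r.true) else (\s.true))) in 9)) && ((let t = (let a = false in 4) in true) || ((if (false && false) then (9 == 8) else false) || (let b = (\c.false) in ((\d.d) false)))))
step 1: [let@0.0.0.0] (((((\y.7) (let z = true in 2)) - (let u = (\v.3) in (if true then 2 else 4))) < (let w = (if (if false then false else false) then (if false then (\p.true) else (\q.true)) else (if false then (\r.true) else (\s.true))) in 9)) && ((let t = (let a = false in 4) in true) || ((if (false && false) then (9 == 8) else false) || (let b = (\c.false) in ((\d.d) false)))))
step 2: [beta@0.0.0] (((7 - (let u = (\v.3) in (if true then 2 else 4))) < (let w = (if (if false then false else false) then (if false then (\p.true) else (\q.true)) else (if false then (\r.true) else (\s.true))) in 9)) && ((let t = (let a = false in 4) in true) || ((if (false && false) then (9 == 8) else false) || (let b = (\c.false) in ((\d.d) false)))))
step 3: [let@0.0.1] (((7 - (if true then 2 else 4)) < (let w = (if (if false then false else false) then (if false then (\p.true) else (\q.true)) else (if false then (\r.true) else (\s.true))) in 9)) && ((let t = (let a = false in 4) in true) || ((if (false && false) then (9 == 8) else false) || (let b = (\c.false) in ((\d.d) false)))))
step 4: [if@0.0.1] (((7 - 2) < (let w = (if (if false then false else false) then (if false then (\p.true) else (\q.true)) else (if false then (\r.true) else (\s.true))) in 9)) && ((let t = (let a = false in 4) in true) || ((if (false && false) then (9 == 8) else false) || (let b = (\c.false) in ((\d.d) false)))))
step 5: [delta@0.0] ((5 < (let w = (if (if false then false else false) then (if false then (\p.true) else (\q.true)) else (if false then (\r.true) else (\s.true))) in 9)) && ((let t = (let a = false in 4) in true) || ((if (false && false) then (9 == 8) else false) || (let b = (\c.false) in ((\d.d) false)))))
step 6: [let@0.1] ((5 < 9) && ((let t = (let a = false in 4) in true) || ((if (false && false) then (9 == 8) else false) || (let b = (\c.false) in ((\d.d) false)))))
step 7: [delta@0] (true && ((let t = (let a = false in 4) in true) || ((if (false && false) then (9 == 8) else false) || (let b = (\c.false) in ((\d.d) false)))))
step 8: [let@1.0] (true && (true || ((if (false && false) then (9 == 8) else false) || (let b = (\c.false) in ((\d.d) false)))))
step 9: [delta@1.1.0.0] (true && (true || ((if false then (9 == 8) else false) || (let b = (\c.false) in ((\d.d) false)))))
step 10: [if@1.1.0] (true && (true || (false || (let b = (\c.false) in ((\d.d) false)))))
step 11: [let@1.1.1] (true && (true || (false || ((\d.d) false))))
step 12: [beta@1.1.1] (true && (true || (false || false)))
step 13: [delta@1.1] (true && (true || false))
step 14: [delta@1] (true && true)
step 15: [delta@root] true

Answer: true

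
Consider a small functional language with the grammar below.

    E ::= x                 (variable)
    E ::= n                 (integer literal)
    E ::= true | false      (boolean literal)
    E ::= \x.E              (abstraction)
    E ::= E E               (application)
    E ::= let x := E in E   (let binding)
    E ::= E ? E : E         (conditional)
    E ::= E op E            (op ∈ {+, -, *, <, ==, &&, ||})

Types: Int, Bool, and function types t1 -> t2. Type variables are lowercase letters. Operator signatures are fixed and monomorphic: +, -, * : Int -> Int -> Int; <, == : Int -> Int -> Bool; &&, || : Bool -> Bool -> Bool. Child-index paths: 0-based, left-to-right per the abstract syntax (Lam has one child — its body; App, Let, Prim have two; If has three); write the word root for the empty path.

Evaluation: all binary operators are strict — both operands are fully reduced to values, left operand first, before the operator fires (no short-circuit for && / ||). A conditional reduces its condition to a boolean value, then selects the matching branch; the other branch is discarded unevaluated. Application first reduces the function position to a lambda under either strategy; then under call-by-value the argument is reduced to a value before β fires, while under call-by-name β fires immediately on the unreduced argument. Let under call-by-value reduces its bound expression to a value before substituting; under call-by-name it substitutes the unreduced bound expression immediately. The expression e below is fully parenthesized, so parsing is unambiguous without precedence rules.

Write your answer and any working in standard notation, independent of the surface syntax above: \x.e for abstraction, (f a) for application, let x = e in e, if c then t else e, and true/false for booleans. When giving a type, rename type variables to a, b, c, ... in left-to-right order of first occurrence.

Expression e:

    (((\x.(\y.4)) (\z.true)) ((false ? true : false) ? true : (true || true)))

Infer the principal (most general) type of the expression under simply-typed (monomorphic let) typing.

Trace:
\y._ : b -> Int
\x._ : a -> b -> Int
\z._ : c -> Bool
  unify a -> b -> Int ~ (c -> Bool) -> d
  unify a ~ c -> Bool
  unify b -> Int ~ d
_ _ : b -> Int
  unify Bool ~ Bool
  unify Bool ~ Bool
  unify Bool ~ Bool
  unify Bool ~ Bool
  unify Bool ~ Bool
  unify Bool ~ Bool
  unify b -> Int ~ Bool -> e
  unify b ~ Bool
  unify Int ~ e
_ _ : Int

Answer: Int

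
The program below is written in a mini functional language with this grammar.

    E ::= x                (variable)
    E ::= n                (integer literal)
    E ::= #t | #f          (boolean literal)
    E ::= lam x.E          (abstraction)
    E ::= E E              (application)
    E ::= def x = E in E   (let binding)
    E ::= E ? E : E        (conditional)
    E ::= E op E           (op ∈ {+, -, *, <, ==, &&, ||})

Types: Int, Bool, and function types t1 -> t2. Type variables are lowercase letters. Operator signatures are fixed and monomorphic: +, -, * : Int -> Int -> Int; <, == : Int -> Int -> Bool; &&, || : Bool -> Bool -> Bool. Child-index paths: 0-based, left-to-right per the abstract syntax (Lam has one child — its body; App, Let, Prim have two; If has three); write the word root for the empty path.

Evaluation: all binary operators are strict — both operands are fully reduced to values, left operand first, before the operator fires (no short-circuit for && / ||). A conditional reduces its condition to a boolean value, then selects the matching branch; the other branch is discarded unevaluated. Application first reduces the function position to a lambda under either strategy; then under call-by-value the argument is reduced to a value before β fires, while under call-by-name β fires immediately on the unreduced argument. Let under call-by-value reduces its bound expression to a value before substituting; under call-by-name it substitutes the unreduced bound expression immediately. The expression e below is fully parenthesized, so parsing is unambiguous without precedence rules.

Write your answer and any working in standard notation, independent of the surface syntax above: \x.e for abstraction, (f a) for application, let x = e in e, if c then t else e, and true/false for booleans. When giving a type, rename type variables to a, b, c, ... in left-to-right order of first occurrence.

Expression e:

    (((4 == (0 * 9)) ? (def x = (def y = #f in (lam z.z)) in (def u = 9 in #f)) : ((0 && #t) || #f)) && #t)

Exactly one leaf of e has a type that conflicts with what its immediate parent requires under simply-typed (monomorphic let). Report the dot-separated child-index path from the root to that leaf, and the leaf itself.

Answer: 0.2.0.0 : 0

Trace:
  unify Int ~ Int
  unify Int ~ Int
  unify Int ~ Int
  unify Int ~ Int
  unify Bool ~ Bool
let y : Bool
z : a
\z._ : a -> a
let x : a -> a
let u : Int
  unify Int ~ Bool
  FAIL: mismatch Int ~ Bool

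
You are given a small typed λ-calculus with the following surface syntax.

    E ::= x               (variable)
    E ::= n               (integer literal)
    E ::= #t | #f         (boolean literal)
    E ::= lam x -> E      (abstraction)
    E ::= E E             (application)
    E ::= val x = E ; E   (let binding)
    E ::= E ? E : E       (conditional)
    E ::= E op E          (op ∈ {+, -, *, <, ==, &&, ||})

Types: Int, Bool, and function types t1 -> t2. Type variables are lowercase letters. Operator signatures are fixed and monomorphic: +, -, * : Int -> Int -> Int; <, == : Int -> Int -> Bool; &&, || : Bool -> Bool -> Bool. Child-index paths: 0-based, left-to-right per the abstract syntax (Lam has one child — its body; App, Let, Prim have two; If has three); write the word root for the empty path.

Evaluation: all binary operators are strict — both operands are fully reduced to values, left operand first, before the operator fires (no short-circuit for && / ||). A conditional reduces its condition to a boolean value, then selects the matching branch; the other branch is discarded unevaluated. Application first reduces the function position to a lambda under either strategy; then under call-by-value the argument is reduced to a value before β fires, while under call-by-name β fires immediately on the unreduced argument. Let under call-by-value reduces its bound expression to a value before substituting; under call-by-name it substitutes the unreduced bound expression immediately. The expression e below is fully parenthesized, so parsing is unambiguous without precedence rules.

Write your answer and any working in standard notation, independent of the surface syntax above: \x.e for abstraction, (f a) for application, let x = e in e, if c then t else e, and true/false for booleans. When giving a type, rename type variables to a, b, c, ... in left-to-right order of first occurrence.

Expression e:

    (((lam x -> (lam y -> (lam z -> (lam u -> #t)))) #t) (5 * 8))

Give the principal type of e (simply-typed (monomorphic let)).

Answer: a -> b -> Bool

Trace:
\u._ : d -> Bool
\z._ : c -> d -> Bool
\y._ : b -> c -> d -> Bool
\x._ : a -> b -> c -> d -> Bool
  unify a -> b -> c -> d -> Bool ~ Bool -> e
  unify a ~ Bool
  unify b -> c -> d -> Bool ~ e
_ _ : b -> c -> d -> Bool
  unify Int ~ Int
  unify Int ~ Int
  unify b -> c -> d -> Bool ~ Int -> f
  unify b ~ Int
  unify c -> d -> Bool ~ f
_ _ : c -> d -> Bool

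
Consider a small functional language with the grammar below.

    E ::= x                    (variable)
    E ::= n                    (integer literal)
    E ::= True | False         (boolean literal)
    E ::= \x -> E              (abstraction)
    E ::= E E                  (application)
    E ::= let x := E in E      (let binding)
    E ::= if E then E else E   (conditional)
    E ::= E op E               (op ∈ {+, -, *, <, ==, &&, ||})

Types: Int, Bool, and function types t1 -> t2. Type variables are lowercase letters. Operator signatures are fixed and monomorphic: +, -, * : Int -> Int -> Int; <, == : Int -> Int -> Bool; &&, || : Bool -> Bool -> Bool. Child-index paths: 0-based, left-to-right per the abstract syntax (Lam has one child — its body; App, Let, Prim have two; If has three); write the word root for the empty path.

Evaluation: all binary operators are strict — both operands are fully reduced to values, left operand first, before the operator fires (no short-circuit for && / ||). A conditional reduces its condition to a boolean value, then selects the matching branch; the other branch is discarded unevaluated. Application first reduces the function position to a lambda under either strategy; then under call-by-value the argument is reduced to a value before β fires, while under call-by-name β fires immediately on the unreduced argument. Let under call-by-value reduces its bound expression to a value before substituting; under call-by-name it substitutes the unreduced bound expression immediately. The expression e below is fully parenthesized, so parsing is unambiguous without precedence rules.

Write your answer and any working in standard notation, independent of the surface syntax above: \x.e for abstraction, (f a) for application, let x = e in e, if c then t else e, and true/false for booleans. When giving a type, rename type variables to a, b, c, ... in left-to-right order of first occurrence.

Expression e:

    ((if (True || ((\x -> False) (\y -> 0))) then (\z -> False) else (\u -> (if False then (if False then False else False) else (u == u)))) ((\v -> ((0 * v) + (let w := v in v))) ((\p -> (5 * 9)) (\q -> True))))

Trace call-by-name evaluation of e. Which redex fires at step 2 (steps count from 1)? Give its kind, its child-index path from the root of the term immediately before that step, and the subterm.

Answer: delta at 0.0 : (true || false)

Derivation:
step 0: ((if (true || ((\x.false) (\y.0))) then (\z.false) else (\u.(if false then (if false then false else false) else (u == u)))) ((\v.((0 * v) + (let w = v in v))) ((\p.(5 * 9)) (\q.true))))
step 1: [beta@0.0.1] ((if (true || false) then (\z.false) else (\u.(if false then (if false then false else false) else (u == u)))) ((\v.((0 * v) + (let w = v in v))) ((\p.(5 * 9)) (\q.true))))
step 2: [delta@0.0] ((if true then (\z.false) else (\u.(if false then (if false then false else false) else (u == u)))) ((\v.((0 * v) + (let w = v in v))) ((\p.(5 * 9)) (\q.true))))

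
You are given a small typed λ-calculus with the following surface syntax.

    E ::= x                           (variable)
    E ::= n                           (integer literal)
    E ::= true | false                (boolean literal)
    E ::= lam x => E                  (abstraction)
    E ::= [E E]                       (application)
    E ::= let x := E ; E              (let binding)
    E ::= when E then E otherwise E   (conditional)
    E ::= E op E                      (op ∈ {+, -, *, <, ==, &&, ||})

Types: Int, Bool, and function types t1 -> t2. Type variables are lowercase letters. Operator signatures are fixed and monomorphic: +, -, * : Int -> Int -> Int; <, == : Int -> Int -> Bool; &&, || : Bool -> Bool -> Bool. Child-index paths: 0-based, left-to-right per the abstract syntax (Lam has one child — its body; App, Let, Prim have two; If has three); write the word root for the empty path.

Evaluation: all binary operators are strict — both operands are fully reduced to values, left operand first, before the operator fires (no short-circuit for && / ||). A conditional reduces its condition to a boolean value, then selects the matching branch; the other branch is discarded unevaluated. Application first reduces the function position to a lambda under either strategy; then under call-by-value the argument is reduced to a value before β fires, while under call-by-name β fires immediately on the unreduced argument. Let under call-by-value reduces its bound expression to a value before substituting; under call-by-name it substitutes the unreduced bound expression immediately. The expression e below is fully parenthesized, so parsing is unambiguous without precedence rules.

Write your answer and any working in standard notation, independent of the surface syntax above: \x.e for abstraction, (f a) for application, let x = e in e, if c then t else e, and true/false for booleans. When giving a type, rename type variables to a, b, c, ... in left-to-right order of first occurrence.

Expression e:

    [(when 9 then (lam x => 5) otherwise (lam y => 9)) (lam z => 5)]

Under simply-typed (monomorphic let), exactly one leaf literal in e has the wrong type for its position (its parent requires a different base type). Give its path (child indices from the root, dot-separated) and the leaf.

Answer: 0.0 : 9

Working:
  unify Int ~ Bool
  FAIL: mismatch Int ~ Bool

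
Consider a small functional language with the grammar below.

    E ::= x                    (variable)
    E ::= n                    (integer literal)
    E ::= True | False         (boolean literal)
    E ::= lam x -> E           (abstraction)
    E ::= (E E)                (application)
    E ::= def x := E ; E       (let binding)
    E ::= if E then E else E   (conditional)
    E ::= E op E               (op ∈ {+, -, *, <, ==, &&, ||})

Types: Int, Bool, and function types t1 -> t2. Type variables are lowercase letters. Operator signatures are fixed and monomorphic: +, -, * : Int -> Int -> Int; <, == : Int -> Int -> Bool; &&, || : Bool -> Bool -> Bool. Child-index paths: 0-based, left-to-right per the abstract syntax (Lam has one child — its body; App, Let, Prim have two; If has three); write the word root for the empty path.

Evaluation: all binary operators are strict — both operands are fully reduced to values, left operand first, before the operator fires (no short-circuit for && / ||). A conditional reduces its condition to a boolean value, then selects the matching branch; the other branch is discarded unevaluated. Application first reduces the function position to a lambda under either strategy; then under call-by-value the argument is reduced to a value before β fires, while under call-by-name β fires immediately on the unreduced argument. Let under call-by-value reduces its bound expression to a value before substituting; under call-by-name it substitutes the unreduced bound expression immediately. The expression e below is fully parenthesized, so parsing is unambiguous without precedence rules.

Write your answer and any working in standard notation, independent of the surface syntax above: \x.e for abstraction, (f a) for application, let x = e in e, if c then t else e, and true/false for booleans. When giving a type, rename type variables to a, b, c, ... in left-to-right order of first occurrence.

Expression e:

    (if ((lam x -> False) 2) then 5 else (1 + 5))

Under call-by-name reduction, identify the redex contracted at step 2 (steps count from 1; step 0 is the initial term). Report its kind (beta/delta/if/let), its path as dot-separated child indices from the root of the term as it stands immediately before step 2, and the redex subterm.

Derivation:
step 0: (if ((\x.false) 2) then 5 else (1 + 5))
step 1: [beta@0] (if false then 5 else (1 + 5))
step 2: [if@root] (1 + 5)

Answer: if at root : (if false then 5 else (1 + 5))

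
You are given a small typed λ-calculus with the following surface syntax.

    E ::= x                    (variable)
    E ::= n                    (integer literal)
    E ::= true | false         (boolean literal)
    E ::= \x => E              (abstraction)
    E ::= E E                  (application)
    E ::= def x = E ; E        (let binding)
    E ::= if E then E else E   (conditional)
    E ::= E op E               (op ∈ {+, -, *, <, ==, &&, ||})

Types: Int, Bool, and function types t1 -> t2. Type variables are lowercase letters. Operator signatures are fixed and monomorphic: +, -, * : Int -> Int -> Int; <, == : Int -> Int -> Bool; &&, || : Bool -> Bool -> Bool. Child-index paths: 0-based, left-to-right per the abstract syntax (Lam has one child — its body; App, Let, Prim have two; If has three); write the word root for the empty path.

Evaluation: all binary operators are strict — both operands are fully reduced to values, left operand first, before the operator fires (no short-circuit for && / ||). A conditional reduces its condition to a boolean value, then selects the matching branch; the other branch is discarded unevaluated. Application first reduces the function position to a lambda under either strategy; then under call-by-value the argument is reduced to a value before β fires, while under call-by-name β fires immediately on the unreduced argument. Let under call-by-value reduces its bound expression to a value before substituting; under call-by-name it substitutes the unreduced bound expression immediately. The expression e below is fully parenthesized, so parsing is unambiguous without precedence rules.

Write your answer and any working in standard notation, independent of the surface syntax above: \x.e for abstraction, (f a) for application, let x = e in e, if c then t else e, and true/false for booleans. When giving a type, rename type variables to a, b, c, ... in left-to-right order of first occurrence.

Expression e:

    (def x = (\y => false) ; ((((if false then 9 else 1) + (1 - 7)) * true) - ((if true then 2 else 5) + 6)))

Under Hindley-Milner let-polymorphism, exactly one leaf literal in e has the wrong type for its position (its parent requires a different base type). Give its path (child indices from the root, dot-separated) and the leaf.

Trace:
\y._ : a -> Bool
let x : forall. a -> Bool
  unify Bool ~ Bool
  unify Int ~ Int
  unify Int ~ Int
  unify Int ~ Int
  unify Int ~ Int
  unify Int ~ Int
  unify Int ~ Int
  unify Bool ~ Int
  FAIL: mismatch Bool ~ Int

Answer: 1.0.1 : true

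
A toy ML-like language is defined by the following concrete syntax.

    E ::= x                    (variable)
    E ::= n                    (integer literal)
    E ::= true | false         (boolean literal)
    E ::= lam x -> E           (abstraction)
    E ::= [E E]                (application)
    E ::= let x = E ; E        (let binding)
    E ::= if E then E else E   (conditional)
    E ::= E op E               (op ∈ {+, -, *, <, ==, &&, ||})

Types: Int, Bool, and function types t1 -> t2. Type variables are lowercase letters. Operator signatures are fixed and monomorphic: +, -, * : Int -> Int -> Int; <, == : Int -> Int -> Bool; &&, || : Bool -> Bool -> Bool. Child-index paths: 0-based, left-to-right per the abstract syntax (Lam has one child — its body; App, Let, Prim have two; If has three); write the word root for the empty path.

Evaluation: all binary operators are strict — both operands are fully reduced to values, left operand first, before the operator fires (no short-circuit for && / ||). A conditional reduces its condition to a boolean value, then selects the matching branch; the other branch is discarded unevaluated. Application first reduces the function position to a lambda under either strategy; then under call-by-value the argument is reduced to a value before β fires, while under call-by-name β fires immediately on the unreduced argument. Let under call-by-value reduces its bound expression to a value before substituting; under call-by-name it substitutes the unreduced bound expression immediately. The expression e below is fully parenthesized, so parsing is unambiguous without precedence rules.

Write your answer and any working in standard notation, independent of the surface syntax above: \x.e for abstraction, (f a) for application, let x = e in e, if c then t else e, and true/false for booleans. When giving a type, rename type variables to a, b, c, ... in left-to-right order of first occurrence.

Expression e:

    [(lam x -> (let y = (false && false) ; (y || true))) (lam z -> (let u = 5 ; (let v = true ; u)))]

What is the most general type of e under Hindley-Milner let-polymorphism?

Derivation:
  unify Bool ~ Bool
  unify Bool ~ Bool
let y : Bool
y : Bool
  unify Bool ~ Bool
  unify Bool ~ Bool
\x._ : a -> Bool
let u : Int
let v : Bool
u : Int
\z._ : b -> Int
  unify a -> Bool ~ (b -> Int) -> c
  unify a ~ b -> Int
  unify Bool ~ c
_ _ : Bool

Answer: Bool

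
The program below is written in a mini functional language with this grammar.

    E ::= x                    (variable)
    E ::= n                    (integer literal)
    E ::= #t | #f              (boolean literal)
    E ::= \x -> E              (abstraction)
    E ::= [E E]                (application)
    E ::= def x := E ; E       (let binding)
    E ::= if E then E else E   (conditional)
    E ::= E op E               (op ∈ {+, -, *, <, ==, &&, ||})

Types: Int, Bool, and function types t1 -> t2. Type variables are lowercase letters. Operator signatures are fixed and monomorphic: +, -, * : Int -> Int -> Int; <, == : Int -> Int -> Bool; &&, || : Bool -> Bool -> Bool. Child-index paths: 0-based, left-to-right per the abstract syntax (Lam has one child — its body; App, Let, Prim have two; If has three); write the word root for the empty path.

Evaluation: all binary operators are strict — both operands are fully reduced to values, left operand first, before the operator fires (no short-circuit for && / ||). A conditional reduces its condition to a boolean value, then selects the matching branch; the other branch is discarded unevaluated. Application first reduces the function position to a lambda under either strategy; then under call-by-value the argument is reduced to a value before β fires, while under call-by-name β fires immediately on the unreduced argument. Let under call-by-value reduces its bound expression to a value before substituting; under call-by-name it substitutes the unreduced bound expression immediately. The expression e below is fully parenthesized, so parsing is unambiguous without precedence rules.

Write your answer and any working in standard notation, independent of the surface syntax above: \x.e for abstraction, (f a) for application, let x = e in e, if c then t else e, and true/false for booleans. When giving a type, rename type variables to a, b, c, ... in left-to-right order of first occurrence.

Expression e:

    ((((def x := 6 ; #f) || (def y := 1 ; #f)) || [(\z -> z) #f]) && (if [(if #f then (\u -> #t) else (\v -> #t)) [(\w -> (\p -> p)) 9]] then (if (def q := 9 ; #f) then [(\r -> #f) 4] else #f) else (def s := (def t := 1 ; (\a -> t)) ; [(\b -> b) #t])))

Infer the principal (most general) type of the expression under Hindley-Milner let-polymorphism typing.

Working:
let x : Int
  unify Bool ~ Bool
let y : Int
  unify Bool ~ Bool
  unify Bool ~ Bool
z : a
\z._ : a -> a
  unify a -> a ~ Bool -> b
  unify a ~ Bool
  unify Bool ~ b
_ _ : Bool
  unify Bool ~ Bool
  unify Bool ~ Bool
  unify Bool ~ Bool
\u._ : c -> Bool
\v._ : d -> Bool
  unify c -> Bool ~ d -> Bool
  unify c ~ d
  unify Bool ~ Bool
p : f
\p._ : f -> f
\w._ : e -> f -> f
  unify e -> f -> f ~ Int -> g
  unify e ~ Int
  unify f -> f ~ g
_ _ : f -> f
  unify d -> Bool ~ (f -> f) -> h
  unify d ~ f -> f
  unify Bool ~ h
_ _ : Bool
  unify Bool ~ Bool
let q : Int
  unify Bool ~ Bool
\r._ : i -> Bool
  unify i -> Bool ~ Int -> j
  unify i ~ Int
  unify Bool ~ j
_ _ : Bool
  unify Bool ~ Bool
let t : Int
t : Int
\a._ : k -> Int
let s : forall. k -> Int
b : l
\b._ : l -> l
  unify l -> l ~ Bool -> m
  unify l ~ Bool
  unify Bool ~ m
_ _ : Bool
  unify Bool ~ Bool
  unify Bool ~ Bool

Answer: Bool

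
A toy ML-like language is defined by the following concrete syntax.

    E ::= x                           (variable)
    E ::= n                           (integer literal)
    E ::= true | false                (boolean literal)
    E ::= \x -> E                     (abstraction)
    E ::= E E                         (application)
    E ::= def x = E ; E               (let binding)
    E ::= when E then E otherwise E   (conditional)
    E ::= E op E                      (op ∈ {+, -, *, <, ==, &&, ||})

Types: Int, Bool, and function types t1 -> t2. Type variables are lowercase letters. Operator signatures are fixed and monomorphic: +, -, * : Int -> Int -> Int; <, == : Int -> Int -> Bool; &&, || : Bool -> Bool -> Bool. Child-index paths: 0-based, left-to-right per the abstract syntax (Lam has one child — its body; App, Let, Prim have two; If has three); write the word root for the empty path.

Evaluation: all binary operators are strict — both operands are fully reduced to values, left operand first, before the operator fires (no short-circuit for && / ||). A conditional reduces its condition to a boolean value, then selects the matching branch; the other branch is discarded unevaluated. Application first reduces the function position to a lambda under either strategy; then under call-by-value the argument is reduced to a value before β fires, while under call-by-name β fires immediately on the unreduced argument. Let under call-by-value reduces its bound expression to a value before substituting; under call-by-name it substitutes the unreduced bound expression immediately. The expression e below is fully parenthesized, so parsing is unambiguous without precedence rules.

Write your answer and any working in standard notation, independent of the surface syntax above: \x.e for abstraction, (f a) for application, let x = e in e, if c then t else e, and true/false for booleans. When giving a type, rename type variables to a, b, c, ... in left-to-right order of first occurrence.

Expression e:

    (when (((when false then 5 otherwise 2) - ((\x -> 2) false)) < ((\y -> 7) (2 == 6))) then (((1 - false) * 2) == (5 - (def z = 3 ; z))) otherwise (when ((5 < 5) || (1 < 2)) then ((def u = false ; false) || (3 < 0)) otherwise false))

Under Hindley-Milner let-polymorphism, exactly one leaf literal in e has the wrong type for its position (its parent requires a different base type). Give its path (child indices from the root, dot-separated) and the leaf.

Derivation:
  unify Bool ~ Bool
  unify Int ~ Int
  unify Int ~ Int
\x._ : a -> Int
  unify a -> Int ~ Bool -> b
  unify a ~ Bool
  unify Int ~ b
_ _ : Int
  unify Int ~ Int
  unify Int ~ Int
\y._ : c -> Int
  unify Int ~ Int
  unify Int ~ Int
  unify c -> Int ~ Bool -> d
  unify c ~ Bool
  unify Int ~ d
_ _ : Int
  unify Int ~ Int
  unify Bool ~ Bool
  unify Int ~ Int
  unify Bool ~ Int
  FAIL: mismatch Bool ~ Int

Answer: 1.0.0.1 : false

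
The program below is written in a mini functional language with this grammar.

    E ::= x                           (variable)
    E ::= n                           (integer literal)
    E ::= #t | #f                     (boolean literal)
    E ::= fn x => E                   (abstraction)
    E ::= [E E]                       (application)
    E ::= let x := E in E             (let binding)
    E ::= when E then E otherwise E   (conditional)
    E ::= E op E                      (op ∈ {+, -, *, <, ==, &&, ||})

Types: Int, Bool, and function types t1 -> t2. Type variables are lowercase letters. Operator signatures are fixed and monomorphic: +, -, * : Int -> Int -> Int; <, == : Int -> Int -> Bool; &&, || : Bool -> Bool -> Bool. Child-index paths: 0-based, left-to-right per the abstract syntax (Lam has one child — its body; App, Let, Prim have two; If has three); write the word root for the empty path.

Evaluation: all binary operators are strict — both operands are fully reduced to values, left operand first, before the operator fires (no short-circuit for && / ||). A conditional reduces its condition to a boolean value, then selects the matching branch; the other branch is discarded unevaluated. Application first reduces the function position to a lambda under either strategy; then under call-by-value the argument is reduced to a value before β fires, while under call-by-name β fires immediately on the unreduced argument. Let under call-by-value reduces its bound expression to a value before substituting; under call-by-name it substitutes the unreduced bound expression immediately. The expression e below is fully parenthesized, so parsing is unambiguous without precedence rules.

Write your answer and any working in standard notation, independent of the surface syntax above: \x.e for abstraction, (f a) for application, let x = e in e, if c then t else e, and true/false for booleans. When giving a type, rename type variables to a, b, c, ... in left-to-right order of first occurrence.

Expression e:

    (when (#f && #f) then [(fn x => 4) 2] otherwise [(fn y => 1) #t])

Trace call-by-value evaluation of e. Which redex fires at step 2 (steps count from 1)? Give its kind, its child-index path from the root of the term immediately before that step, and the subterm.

Answer: if at root : (if false then ((\x.4) 2) else ((\y.1) true))

Working:
step 0: (if (false && false) then ((\x.4) 2) else ((\y.1) true))
step 1: [delta@0] (if false then ((\x.4) 2) else ((\y.1) true))
step 2: [if@root] ((\y.1) true)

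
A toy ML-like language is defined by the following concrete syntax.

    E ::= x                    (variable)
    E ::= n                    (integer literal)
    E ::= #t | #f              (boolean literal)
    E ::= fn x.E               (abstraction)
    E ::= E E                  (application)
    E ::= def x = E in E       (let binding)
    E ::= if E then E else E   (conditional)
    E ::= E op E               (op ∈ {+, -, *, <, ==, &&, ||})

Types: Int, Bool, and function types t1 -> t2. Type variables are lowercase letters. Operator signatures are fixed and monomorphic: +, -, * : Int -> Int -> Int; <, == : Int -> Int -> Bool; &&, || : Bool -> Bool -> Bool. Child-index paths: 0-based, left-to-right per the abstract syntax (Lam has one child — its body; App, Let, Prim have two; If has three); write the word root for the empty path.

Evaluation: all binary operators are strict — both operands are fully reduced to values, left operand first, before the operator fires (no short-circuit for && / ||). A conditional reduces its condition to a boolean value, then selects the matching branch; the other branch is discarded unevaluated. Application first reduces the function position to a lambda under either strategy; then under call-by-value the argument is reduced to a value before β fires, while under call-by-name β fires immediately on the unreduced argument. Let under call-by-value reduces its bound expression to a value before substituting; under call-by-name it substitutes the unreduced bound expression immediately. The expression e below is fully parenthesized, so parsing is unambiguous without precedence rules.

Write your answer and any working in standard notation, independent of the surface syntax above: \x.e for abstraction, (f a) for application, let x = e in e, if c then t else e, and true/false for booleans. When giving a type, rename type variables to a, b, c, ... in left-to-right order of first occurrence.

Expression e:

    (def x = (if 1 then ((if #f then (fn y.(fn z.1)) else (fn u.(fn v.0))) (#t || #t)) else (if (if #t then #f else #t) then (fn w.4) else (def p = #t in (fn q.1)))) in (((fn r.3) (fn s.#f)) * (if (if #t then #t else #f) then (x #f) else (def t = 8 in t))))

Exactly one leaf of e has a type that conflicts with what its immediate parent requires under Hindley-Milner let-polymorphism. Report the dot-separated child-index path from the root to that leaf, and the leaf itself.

Answer: 0.0 : 1

Derivation:
  unify Int ~ Bool
  FAIL: mismatch Int ~ Bool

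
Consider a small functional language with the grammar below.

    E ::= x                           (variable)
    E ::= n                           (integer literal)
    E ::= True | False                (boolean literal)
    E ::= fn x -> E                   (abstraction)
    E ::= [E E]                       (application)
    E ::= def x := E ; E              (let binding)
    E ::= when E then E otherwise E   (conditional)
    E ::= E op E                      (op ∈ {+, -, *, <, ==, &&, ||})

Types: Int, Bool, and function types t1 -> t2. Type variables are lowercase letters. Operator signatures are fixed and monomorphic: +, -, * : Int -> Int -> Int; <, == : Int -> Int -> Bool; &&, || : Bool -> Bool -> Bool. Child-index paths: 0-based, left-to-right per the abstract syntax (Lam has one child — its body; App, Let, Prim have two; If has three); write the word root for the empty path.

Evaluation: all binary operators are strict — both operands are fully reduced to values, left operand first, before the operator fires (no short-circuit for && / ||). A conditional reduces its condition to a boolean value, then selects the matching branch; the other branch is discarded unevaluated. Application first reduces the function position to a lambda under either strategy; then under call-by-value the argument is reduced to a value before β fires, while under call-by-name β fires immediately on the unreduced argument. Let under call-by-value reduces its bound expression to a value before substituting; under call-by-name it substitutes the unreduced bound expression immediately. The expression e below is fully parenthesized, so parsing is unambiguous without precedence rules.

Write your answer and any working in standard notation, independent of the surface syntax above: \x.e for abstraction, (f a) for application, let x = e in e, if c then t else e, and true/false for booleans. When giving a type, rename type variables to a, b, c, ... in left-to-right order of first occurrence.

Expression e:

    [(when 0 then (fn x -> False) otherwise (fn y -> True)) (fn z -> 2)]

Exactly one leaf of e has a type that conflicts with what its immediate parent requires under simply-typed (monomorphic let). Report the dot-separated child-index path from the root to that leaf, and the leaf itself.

Working:
  unify Int ~ Bool
  FAIL: mismatch Int ~ Bool

Answer: 0.0 : 0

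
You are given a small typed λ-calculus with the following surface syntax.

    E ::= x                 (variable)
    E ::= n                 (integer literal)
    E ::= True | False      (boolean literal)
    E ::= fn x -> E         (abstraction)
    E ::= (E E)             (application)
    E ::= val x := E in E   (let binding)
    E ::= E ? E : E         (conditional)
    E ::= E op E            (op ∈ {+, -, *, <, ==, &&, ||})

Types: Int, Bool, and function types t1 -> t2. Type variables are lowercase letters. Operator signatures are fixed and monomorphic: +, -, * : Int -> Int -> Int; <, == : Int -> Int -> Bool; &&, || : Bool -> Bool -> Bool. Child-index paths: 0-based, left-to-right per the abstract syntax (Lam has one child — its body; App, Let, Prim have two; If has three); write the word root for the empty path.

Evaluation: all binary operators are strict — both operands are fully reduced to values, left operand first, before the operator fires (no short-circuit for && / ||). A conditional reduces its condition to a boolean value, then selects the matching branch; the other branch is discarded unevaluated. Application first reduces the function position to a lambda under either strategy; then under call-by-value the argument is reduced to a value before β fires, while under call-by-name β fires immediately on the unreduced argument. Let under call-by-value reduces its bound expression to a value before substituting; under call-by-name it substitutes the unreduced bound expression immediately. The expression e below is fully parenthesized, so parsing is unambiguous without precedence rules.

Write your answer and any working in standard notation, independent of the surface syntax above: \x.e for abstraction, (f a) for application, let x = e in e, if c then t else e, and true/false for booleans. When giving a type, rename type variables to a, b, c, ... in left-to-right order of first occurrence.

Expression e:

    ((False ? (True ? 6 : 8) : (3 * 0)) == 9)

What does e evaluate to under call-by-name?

Trace:
step 0: ((if false then (if true then 6 else 8) else (3 * 0)) == 9)
step 1: [if@0] ((3 * 0) == 9)
step 2: [delta@0] (0 == 9)
step 3: [delta@root] false

Answer: false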